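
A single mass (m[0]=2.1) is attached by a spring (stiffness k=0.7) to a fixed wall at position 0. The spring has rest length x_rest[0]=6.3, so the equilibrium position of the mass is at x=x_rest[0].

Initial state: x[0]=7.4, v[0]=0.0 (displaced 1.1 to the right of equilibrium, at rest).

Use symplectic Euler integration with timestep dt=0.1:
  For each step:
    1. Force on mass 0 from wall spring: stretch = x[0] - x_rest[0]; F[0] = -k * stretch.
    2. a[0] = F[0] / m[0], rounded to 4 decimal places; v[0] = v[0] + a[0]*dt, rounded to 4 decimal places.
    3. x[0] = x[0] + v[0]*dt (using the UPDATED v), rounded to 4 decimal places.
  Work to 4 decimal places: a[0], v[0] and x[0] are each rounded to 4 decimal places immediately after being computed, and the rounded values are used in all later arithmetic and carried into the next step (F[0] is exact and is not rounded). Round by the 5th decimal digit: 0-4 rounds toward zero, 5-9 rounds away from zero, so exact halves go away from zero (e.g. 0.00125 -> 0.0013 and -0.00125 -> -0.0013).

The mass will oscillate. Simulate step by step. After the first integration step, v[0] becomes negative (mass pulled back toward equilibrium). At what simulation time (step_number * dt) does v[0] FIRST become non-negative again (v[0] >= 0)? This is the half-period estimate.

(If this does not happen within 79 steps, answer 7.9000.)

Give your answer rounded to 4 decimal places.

Step 0: x=[7.4000] v=[0.0000]
Step 1: x=[7.3963] v=[-0.0367]
Step 2: x=[7.3890] v=[-0.0732]
Step 3: x=[7.3781] v=[-0.1095]
Step 4: x=[7.3636] v=[-0.1454]
Step 5: x=[7.3455] v=[-0.1809]
Step 6: x=[7.3239] v=[-0.2158]
Step 7: x=[7.2989] v=[-0.2499]
Step 8: x=[7.2706] v=[-0.2832]
Step 9: x=[7.2390] v=[-0.3156]
Step 10: x=[7.2043] v=[-0.3469]
Step 11: x=[7.1666] v=[-0.3770]
Step 12: x=[7.1260] v=[-0.4059]
Step 13: x=[7.0827] v=[-0.4334]
Step 14: x=[7.0368] v=[-0.4595]
Step 15: x=[6.9884] v=[-0.4841]
Step 16: x=[6.9377] v=[-0.5071]
Step 17: x=[6.8849] v=[-0.5284]
Step 18: x=[6.8301] v=[-0.5479]
Step 19: x=[6.7735] v=[-0.5656]
Step 20: x=[6.7154] v=[-0.5814]
Step 21: x=[6.6559] v=[-0.5953]
Step 22: x=[6.5952] v=[-0.6072]
Step 23: x=[6.5335] v=[-0.6170]
Step 24: x=[6.4710] v=[-0.6248]
Step 25: x=[6.4080] v=[-0.6305]
Step 26: x=[6.3446] v=[-0.6341]
Step 27: x=[6.2810] v=[-0.6356]
Step 28: x=[6.2175] v=[-0.6350]
Step 29: x=[6.1543] v=[-0.6323]
Step 30: x=[6.0916] v=[-0.6274]
Step 31: x=[6.0296] v=[-0.6205]
Step 32: x=[5.9685] v=[-0.6115]
Step 33: x=[5.9085] v=[-0.6005]
Step 34: x=[5.8498] v=[-0.5875]
Step 35: x=[5.7926] v=[-0.5725]
Step 36: x=[5.7370] v=[-0.5556]
Step 37: x=[5.6833] v=[-0.5368]
Step 38: x=[5.6317] v=[-0.5162]
Step 39: x=[5.5823] v=[-0.4939]
Step 40: x=[5.5353] v=[-0.4700]
Step 41: x=[5.4909] v=[-0.4445]
Step 42: x=[5.4492] v=[-0.4175]
Step 43: x=[5.4103] v=[-0.3891]
Step 44: x=[5.3744] v=[-0.3594]
Step 45: x=[5.3415] v=[-0.3286]
Step 46: x=[5.3118] v=[-0.2967]
Step 47: x=[5.2854] v=[-0.2638]
Step 48: x=[5.2624] v=[-0.2300]
Step 49: x=[5.2429] v=[-0.1954]
Step 50: x=[5.2269] v=[-0.1602]
Step 51: x=[5.2145] v=[-0.1244]
Step 52: x=[5.2057] v=[-0.0882]
Step 53: x=[5.2005] v=[-0.0517]
Step 54: x=[5.1990] v=[-0.0151]
Step 55: x=[5.2012] v=[0.0216]
First v>=0 after going negative at step 55, time=5.5000

Answer: 5.5000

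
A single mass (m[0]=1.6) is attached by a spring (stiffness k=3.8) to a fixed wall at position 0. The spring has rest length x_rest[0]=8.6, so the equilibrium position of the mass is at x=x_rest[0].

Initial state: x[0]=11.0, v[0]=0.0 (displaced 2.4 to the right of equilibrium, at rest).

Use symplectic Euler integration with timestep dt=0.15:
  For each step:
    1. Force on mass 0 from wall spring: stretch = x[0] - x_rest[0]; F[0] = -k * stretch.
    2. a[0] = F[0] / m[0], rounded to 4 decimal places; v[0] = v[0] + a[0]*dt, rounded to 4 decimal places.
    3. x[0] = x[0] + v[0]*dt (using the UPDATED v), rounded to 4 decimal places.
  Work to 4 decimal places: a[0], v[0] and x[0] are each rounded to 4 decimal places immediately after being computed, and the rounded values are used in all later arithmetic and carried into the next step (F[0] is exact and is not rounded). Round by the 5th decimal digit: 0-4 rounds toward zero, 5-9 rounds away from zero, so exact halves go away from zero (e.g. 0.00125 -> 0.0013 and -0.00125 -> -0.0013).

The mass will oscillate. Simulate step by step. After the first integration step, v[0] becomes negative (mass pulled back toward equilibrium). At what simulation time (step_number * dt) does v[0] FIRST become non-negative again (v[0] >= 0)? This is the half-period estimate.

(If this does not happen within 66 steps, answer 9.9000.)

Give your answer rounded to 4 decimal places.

Answer: 2.1000

Derivation:
Step 0: x=[11.0000] v=[0.0000]
Step 1: x=[10.8718] v=[-0.8550]
Step 2: x=[10.6222] v=[-1.6643]
Step 3: x=[10.2645] v=[-2.3847]
Step 4: x=[9.8178] v=[-2.9777]
Step 5: x=[9.3061] v=[-3.4115]
Step 6: x=[8.7566] v=[-3.6631]
Step 7: x=[8.1988] v=[-3.7189]
Step 8: x=[7.6624] v=[-3.5760]
Step 9: x=[7.1761] v=[-3.2420]
Step 10: x=[6.7659] v=[-2.7347]
Step 11: x=[6.4537] v=[-2.0813]
Step 12: x=[6.2562] v=[-1.3167]
Step 13: x=[6.1839] v=[-0.4817]
Step 14: x=[6.2408] v=[0.3790]
First v>=0 after going negative at step 14, time=2.1000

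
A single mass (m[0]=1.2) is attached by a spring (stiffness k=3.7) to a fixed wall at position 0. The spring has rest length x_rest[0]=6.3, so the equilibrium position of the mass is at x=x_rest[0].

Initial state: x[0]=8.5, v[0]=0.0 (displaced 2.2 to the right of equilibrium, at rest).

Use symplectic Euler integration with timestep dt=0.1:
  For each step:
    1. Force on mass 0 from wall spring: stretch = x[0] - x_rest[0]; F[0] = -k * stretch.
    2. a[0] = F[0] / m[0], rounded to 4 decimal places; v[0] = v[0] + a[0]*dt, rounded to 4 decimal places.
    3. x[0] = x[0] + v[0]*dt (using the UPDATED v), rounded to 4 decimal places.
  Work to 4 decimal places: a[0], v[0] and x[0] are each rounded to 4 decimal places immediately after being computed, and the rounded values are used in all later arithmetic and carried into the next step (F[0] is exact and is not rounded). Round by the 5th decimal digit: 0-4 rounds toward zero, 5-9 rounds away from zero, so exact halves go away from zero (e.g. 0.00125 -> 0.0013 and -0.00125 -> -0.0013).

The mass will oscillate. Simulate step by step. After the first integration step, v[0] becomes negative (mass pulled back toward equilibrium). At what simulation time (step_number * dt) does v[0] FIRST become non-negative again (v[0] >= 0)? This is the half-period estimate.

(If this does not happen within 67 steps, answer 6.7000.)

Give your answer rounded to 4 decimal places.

Answer: 1.8000

Derivation:
Step 0: x=[8.5000] v=[0.0000]
Step 1: x=[8.4322] v=[-0.6783]
Step 2: x=[8.2986] v=[-1.3357]
Step 3: x=[8.1034] v=[-1.9519]
Step 4: x=[7.8526] v=[-2.5080]
Step 5: x=[7.5539] v=[-2.9867]
Step 6: x=[7.2166] v=[-3.3733]
Step 7: x=[6.8510] v=[-3.6559]
Step 8: x=[6.4684] v=[-3.8258]
Step 9: x=[6.0806] v=[-3.8777]
Step 10: x=[5.6996] v=[-3.8101]
Step 11: x=[5.3371] v=[-3.6250]
Step 12: x=[5.0043] v=[-3.3281]
Step 13: x=[4.7114] v=[-2.9286]
Step 14: x=[4.4675] v=[-2.4388]
Step 15: x=[4.2801] v=[-1.8738]
Step 16: x=[4.1550] v=[-1.2510]
Step 17: x=[4.0960] v=[-0.5896]
Step 18: x=[4.1050] v=[0.0900]
First v>=0 after going negative at step 18, time=1.8000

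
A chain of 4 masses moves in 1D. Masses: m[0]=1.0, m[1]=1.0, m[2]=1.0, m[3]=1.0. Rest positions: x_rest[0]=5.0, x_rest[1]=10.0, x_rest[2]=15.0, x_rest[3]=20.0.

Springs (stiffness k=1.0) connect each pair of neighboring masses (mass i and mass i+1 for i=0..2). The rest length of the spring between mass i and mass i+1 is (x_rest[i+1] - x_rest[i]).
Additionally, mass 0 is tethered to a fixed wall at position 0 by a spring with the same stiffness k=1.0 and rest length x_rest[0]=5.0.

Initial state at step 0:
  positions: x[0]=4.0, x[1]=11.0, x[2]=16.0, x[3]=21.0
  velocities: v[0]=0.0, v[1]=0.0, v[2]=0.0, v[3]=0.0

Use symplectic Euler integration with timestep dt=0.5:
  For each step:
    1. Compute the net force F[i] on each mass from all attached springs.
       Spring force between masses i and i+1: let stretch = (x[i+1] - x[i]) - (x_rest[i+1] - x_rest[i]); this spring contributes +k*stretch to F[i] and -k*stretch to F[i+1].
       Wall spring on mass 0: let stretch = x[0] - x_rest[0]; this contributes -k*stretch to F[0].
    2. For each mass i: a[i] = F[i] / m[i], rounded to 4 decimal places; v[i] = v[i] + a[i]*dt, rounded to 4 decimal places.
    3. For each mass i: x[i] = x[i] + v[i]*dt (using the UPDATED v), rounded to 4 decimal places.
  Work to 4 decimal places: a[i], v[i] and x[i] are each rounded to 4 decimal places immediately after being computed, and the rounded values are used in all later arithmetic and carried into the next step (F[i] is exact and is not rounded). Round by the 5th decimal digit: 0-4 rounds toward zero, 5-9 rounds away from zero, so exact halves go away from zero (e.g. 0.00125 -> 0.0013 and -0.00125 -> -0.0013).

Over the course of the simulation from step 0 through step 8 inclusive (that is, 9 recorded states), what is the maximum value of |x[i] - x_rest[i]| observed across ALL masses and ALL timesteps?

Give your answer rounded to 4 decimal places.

Answer: 1.3594

Derivation:
Step 0: x=[4.0000 11.0000 16.0000 21.0000] v=[0.0000 0.0000 0.0000 0.0000]
Step 1: x=[4.7500 10.5000 16.0000 21.0000] v=[1.5000 -1.0000 0.0000 0.0000]
Step 2: x=[5.7500 9.9375 15.8750 21.0000] v=[2.0000 -1.1250 -0.2500 0.0000]
Step 3: x=[6.3594 9.8125 15.5469 20.9688] v=[1.2188 -0.2500 -0.6563 -0.0625]
Step 4: x=[6.2422 10.2579 15.1406 20.8321] v=[-0.2344 0.8907 -0.8126 -0.2735]
Step 5: x=[5.5684 10.9200 14.9365 20.5225] v=[-1.3477 1.3242 -0.4082 -0.6193]
Step 6: x=[4.8404 11.2484 15.1248 20.0664] v=[-1.4561 0.6567 0.3766 -0.9123]
Step 7: x=[4.5043 10.9439 15.5794 19.6249] v=[-0.6723 -0.6091 0.9092 -0.8831]
Step 8: x=[4.6520 10.1883 15.8865 19.4220] v=[0.2954 -1.5112 0.6142 -0.4059]
Max displacement = 1.3594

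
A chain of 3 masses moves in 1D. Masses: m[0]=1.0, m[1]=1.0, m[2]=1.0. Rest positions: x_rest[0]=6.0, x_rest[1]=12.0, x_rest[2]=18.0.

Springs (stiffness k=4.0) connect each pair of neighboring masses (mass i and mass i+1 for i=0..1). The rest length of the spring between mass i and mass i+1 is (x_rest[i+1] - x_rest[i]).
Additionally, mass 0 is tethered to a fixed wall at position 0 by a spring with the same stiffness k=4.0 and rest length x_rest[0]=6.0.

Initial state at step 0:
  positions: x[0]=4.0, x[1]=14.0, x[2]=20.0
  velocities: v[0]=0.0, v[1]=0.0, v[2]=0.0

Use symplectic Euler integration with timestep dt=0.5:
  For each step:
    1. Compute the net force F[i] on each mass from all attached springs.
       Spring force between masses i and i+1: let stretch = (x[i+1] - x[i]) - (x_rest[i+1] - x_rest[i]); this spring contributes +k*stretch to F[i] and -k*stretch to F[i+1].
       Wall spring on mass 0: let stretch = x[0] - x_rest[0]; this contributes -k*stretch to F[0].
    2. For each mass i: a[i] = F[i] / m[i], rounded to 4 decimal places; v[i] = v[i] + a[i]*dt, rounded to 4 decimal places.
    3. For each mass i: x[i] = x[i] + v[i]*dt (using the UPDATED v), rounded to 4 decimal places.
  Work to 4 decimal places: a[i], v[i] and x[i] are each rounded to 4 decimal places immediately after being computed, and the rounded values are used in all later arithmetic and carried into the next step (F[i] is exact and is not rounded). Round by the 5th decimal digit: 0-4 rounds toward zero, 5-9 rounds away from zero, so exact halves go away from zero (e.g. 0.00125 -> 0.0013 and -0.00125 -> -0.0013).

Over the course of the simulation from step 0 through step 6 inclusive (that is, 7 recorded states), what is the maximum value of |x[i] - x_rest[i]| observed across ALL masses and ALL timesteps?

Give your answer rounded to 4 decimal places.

Answer: 4.0000

Derivation:
Step 0: x=[4.0000 14.0000 20.0000] v=[0.0000 0.0000 0.0000]
Step 1: x=[10.0000 10.0000 20.0000] v=[12.0000 -8.0000 0.0000]
Step 2: x=[6.0000 16.0000 16.0000] v=[-8.0000 12.0000 -8.0000]
Step 3: x=[6.0000 12.0000 18.0000] v=[0.0000 -8.0000 4.0000]
Step 4: x=[6.0000 8.0000 20.0000] v=[0.0000 -8.0000 4.0000]
Step 5: x=[2.0000 14.0000 16.0000] v=[-8.0000 12.0000 -8.0000]
Step 6: x=[8.0000 10.0000 16.0000] v=[12.0000 -8.0000 0.0000]
Max displacement = 4.0000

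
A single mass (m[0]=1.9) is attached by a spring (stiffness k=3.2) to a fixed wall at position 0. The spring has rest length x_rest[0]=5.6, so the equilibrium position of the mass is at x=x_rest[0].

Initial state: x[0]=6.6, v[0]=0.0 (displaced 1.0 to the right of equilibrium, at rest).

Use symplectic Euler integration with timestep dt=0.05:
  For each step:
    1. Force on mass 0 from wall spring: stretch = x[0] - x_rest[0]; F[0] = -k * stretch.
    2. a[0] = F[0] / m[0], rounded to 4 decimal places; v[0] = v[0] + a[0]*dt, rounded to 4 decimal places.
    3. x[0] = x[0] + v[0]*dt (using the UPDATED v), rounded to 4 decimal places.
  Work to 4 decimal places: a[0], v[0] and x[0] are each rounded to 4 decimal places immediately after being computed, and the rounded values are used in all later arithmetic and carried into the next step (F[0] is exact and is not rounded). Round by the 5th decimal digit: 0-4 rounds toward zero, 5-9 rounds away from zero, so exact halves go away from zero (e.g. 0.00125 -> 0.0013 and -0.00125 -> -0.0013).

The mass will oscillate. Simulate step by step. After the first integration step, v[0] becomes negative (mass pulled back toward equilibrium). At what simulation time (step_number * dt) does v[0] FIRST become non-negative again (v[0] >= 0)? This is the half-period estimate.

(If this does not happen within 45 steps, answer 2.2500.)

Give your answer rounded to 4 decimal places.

Answer: 2.2500

Derivation:
Step 0: x=[6.6000] v=[0.0000]
Step 1: x=[6.5958] v=[-0.0842]
Step 2: x=[6.5874] v=[-0.1681]
Step 3: x=[6.5748] v=[-0.2513]
Step 4: x=[6.5581] v=[-0.3334]
Step 5: x=[6.5374] v=[-0.4141]
Step 6: x=[6.5128] v=[-0.4930]
Step 7: x=[6.4843] v=[-0.5699]
Step 8: x=[6.4521] v=[-0.6444]
Step 9: x=[6.4163] v=[-0.7162]
Step 10: x=[6.3771] v=[-0.7849]
Step 11: x=[6.3346] v=[-0.8503]
Step 12: x=[6.2890] v=[-0.9122]
Step 13: x=[6.2405] v=[-0.9702]
Step 14: x=[6.1893] v=[-1.0241]
Step 15: x=[6.1356] v=[-1.0737]
Step 16: x=[6.0797] v=[-1.1188]
Step 17: x=[6.0217] v=[-1.1592]
Step 18: x=[5.9620] v=[-1.1947]
Step 19: x=[5.9007] v=[-1.2252]
Step 20: x=[5.8382] v=[-1.2505]
Step 21: x=[5.7747] v=[-1.2706]
Step 22: x=[5.7104] v=[-1.2853]
Step 23: x=[5.6457] v=[-1.2946]
Step 24: x=[5.5808] v=[-1.2985]
Step 25: x=[5.5160] v=[-1.2969]
Step 26: x=[5.4515] v=[-1.2898]
Step 27: x=[5.3876] v=[-1.2773]
Step 28: x=[5.3246] v=[-1.2594]
Step 29: x=[5.2628] v=[-1.2362]
Step 30: x=[5.2024] v=[-1.2078]
Step 31: x=[5.1437] v=[-1.1743]
Step 32: x=[5.0869] v=[-1.1359]
Step 33: x=[5.0323] v=[-1.0927]
Step 34: x=[4.9801] v=[-1.0449]
Step 35: x=[4.9305] v=[-0.9927]
Step 36: x=[4.8837] v=[-0.9363]
Step 37: x=[4.8399] v=[-0.8760]
Step 38: x=[4.7993] v=[-0.8120]
Step 39: x=[4.7621] v=[-0.7446]
Step 40: x=[4.7284] v=[-0.6740]
Step 41: x=[4.6984] v=[-0.6006]
Step 42: x=[4.6722] v=[-0.5247]
Step 43: x=[4.6499] v=[-0.4466]
Step 44: x=[4.6316] v=[-0.3666]
Step 45: x=[4.6173] v=[-0.2851]
v[0] did not become non-negative within 45 steps; using fallback time=2.2500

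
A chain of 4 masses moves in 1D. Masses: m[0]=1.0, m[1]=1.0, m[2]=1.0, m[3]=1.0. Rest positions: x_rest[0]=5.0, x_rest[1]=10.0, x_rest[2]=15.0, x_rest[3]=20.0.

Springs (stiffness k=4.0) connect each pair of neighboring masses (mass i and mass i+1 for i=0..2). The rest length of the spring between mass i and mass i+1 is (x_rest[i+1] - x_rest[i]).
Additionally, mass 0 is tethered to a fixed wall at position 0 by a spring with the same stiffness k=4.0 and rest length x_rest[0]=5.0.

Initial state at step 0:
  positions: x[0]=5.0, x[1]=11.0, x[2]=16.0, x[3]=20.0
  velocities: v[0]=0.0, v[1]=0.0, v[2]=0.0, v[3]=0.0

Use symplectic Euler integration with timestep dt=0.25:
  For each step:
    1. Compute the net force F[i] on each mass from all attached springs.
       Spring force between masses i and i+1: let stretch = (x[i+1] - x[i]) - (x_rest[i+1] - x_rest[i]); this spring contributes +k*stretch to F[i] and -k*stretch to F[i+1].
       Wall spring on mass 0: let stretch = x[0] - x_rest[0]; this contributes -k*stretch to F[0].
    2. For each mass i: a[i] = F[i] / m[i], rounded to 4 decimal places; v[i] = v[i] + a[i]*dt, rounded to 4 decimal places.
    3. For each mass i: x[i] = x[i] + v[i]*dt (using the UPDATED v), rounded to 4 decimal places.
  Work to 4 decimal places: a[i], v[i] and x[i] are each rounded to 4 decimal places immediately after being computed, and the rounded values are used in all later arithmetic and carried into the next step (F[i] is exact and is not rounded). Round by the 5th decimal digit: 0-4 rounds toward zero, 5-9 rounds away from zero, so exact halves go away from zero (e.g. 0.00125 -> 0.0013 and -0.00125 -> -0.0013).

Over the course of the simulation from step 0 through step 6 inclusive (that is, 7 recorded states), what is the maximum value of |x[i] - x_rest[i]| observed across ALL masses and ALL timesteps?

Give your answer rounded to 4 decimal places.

Step 0: x=[5.0000 11.0000 16.0000 20.0000] v=[0.0000 0.0000 0.0000 0.0000]
Step 1: x=[5.2500 10.7500 15.7500 20.2500] v=[1.0000 -1.0000 -1.0000 1.0000]
Step 2: x=[5.5625 10.3750 15.3750 20.6250] v=[1.2500 -1.5000 -1.5000 1.5000]
Step 3: x=[5.6875 10.0469 15.0625 20.9375] v=[0.5000 -1.3125 -1.2500 1.2500]
Step 4: x=[5.4805 9.8828 14.9649 21.0313] v=[-0.8281 -0.6563 -0.3906 0.3750]
Step 5: x=[5.0039 9.8887 15.1133 20.8585] v=[-1.9063 0.0235 0.5937 -0.6914]
Step 6: x=[4.4976 9.9795 15.3919 20.4994] v=[-2.0254 0.3633 1.1143 -1.4366]
Max displacement = 1.0313

Answer: 1.0313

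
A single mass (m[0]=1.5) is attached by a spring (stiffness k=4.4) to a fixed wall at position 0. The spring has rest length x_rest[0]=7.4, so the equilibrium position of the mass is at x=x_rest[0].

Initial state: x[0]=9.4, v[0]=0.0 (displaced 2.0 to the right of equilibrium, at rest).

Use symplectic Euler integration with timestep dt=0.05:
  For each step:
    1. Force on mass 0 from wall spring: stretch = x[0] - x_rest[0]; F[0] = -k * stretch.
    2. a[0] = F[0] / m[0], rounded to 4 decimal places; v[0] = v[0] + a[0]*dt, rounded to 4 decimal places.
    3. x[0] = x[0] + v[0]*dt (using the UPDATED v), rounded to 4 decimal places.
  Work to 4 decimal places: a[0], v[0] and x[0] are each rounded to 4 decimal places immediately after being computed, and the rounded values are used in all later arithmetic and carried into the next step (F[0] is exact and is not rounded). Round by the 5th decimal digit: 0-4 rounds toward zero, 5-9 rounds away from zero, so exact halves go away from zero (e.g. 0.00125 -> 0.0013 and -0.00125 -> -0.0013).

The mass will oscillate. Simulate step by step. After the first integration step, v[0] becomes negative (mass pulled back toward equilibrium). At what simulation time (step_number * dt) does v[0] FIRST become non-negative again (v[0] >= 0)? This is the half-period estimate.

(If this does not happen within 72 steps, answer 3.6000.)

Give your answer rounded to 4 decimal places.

Answer: 1.8500

Derivation:
Step 0: x=[9.4000] v=[0.0000]
Step 1: x=[9.3853] v=[-0.2933]
Step 2: x=[9.3561] v=[-0.5845]
Step 3: x=[9.3125] v=[-0.8714]
Step 4: x=[9.2549] v=[-1.1519]
Step 5: x=[9.1837] v=[-1.4240]
Step 6: x=[9.0994] v=[-1.6856]
Step 7: x=[9.0027] v=[-1.9348]
Step 8: x=[8.8942] v=[-2.1699]
Step 9: x=[8.7747] v=[-2.3891]
Step 10: x=[8.6452] v=[-2.5907]
Step 11: x=[8.5065] v=[-2.7733]
Step 12: x=[8.3597] v=[-2.9356]
Step 13: x=[8.2059] v=[-3.0764]
Step 14: x=[8.0462] v=[-3.1946]
Step 15: x=[7.8817] v=[-3.2894]
Step 16: x=[7.7137] v=[-3.3601]
Step 17: x=[7.5434] v=[-3.4061]
Step 18: x=[7.3720] v=[-3.4271]
Step 19: x=[7.2009] v=[-3.4230]
Step 20: x=[7.0312] v=[-3.3938]
Step 21: x=[6.8642] v=[-3.3397]
Step 22: x=[6.7011] v=[-3.2611]
Step 23: x=[6.5432] v=[-3.1586]
Step 24: x=[6.3916] v=[-3.0329]
Step 25: x=[6.2474] v=[-2.8850]
Step 26: x=[6.1116] v=[-2.7160]
Step 27: x=[5.9853] v=[-2.5270]
Step 28: x=[5.8693] v=[-2.3195]
Step 29: x=[5.7646] v=[-2.0950]
Step 30: x=[5.6718] v=[-1.8551]
Step 31: x=[5.5917] v=[-1.6016]
Step 32: x=[5.5249] v=[-1.3364]
Step 33: x=[5.4718] v=[-1.0614]
Step 34: x=[5.4329] v=[-0.7786]
Step 35: x=[5.4084] v=[-0.4901]
Step 36: x=[5.3985] v=[-0.1980]
Step 37: x=[5.4033] v=[0.0956]
First v>=0 after going negative at step 37, time=1.8500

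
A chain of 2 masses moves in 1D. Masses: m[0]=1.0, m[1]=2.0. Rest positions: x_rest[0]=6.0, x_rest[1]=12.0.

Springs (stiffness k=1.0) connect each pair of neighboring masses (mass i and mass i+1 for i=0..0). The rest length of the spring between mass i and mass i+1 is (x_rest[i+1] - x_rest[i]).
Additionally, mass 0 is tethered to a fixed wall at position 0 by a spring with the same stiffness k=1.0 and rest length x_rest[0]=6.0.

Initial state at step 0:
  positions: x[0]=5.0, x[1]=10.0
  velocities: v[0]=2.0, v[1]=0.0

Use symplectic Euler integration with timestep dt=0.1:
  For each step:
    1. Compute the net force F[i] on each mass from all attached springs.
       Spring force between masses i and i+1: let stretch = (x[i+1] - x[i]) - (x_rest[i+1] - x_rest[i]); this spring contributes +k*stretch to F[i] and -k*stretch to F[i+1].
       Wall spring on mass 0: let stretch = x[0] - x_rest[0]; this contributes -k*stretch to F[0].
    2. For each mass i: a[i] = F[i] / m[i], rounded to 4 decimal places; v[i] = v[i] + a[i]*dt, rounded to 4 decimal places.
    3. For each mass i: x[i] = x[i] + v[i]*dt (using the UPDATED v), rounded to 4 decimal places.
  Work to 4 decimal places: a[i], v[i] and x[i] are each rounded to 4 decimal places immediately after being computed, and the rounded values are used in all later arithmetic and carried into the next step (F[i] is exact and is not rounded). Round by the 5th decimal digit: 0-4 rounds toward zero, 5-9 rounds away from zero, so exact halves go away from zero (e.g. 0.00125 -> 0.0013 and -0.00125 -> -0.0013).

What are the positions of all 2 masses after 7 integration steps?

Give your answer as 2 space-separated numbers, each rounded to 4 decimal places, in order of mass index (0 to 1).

Step 0: x=[5.0000 10.0000] v=[2.0000 0.0000]
Step 1: x=[5.2000 10.0050] v=[2.0000 0.0500]
Step 2: x=[5.3961 10.0160] v=[1.9605 0.1098]
Step 3: x=[5.5844 10.0339] v=[1.8829 0.1788]
Step 4: x=[5.7613 10.0595] v=[1.7694 0.2563]
Step 5: x=[5.9236 10.0936] v=[1.6231 0.3414]
Step 6: x=[6.0684 10.1369] v=[1.4477 0.4329]
Step 7: x=[6.1932 10.1899] v=[1.2477 0.5295]

Answer: 6.1932 10.1899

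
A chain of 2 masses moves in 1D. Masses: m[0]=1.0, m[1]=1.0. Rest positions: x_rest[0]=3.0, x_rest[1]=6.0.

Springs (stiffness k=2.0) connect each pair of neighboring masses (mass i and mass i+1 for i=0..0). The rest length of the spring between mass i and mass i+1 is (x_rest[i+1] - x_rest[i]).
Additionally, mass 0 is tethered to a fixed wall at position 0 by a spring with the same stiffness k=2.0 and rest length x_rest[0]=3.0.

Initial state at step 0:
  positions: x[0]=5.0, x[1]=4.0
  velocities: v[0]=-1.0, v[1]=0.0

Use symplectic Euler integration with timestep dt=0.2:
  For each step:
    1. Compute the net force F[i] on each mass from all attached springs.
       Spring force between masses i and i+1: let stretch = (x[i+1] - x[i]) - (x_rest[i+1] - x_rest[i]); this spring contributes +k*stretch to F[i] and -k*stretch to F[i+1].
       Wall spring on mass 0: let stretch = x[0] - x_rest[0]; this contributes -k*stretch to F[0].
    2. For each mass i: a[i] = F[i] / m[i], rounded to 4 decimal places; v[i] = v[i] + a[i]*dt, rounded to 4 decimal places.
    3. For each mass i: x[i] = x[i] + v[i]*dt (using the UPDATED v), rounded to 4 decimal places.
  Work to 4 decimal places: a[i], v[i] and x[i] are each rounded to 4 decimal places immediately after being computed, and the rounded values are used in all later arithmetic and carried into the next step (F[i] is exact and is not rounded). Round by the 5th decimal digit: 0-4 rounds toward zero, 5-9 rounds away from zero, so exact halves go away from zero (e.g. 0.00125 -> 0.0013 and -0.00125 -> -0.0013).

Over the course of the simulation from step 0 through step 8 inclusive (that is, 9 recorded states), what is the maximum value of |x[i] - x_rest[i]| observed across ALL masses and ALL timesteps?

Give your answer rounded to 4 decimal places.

Step 0: x=[5.0000 4.0000] v=[-1.0000 0.0000]
Step 1: x=[4.3200 4.3200] v=[-3.4000 1.6000]
Step 2: x=[3.2944 4.8800] v=[-5.1280 2.8000]
Step 3: x=[2.1321 5.5532] v=[-5.8115 3.3658]
Step 4: x=[1.0729 6.1927] v=[-5.2959 3.1974]
Step 5: x=[0.3375 6.6626] v=[-3.6771 2.3495]
Step 6: x=[0.0811 6.8665] v=[-1.2821 1.0195]
Step 7: x=[0.3610 6.7676] v=[1.3996 -0.4947]
Step 8: x=[1.1246 6.3961] v=[3.8178 -1.8573]
Max displacement = 2.9189

Answer: 2.9189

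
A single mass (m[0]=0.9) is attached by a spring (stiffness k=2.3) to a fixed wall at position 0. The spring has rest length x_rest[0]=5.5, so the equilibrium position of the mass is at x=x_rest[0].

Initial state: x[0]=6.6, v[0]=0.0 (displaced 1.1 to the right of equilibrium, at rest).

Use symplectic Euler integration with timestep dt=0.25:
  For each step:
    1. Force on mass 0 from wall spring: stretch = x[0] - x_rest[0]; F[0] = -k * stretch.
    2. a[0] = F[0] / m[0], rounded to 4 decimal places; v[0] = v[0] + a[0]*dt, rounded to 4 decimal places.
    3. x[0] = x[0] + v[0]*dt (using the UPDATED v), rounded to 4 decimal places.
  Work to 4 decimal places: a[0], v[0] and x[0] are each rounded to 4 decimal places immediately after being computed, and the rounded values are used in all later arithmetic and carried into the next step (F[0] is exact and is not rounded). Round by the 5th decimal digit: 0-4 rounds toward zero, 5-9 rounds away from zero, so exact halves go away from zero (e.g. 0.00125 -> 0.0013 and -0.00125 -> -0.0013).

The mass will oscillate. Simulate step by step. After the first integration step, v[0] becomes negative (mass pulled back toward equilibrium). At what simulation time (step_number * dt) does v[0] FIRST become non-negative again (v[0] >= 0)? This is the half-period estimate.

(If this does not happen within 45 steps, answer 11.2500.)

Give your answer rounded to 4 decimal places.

Step 0: x=[6.6000] v=[0.0000]
Step 1: x=[6.4243] v=[-0.7028]
Step 2: x=[6.1010] v=[-1.2933]
Step 3: x=[5.6817] v=[-1.6773]
Step 4: x=[5.2334] v=[-1.7934]
Step 5: x=[4.8276] v=[-1.6231]
Step 6: x=[4.5292] v=[-1.1935]
Step 7: x=[4.3859] v=[-0.5733]
Step 8: x=[4.4205] v=[0.1385]
First v>=0 after going negative at step 8, time=2.0000

Answer: 2.0000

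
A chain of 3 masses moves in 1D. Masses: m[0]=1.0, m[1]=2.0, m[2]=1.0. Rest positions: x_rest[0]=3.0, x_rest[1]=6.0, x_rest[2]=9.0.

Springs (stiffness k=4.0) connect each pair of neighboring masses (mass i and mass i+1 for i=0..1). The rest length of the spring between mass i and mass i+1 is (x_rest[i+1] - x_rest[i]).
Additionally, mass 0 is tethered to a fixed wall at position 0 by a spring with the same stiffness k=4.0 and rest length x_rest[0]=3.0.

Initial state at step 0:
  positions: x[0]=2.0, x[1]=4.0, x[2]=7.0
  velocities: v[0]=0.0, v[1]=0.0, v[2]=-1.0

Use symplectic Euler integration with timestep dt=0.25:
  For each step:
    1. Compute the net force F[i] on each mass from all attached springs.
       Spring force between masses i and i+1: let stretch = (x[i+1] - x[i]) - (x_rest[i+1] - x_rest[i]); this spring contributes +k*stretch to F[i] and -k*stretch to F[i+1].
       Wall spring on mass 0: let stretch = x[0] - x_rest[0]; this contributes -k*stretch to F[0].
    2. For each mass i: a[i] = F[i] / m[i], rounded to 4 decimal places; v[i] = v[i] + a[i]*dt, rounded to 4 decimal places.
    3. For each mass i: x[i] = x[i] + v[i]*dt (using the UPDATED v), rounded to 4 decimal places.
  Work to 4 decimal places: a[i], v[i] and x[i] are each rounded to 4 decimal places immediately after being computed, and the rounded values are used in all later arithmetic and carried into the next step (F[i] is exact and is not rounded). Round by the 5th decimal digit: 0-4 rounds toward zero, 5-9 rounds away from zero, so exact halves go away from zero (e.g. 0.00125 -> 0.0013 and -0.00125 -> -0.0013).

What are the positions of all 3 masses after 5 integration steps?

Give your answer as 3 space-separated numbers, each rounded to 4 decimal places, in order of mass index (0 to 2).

Answer: 2.4607 4.7896 7.3039

Derivation:
Step 0: x=[2.0000 4.0000 7.0000] v=[0.0000 0.0000 -1.0000]
Step 1: x=[2.0000 4.1250 6.7500] v=[0.0000 0.5000 -1.0000]
Step 2: x=[2.0313 4.3125 6.5938] v=[0.1250 0.7500 -0.6250]
Step 3: x=[2.1250 4.5000 6.6172] v=[0.3749 0.7501 0.0937]
Step 4: x=[2.2812 4.6553 6.8613] v=[0.6249 0.6212 0.9765]
Step 5: x=[2.4607 4.7896 7.3039] v=[0.7178 0.5372 1.7705]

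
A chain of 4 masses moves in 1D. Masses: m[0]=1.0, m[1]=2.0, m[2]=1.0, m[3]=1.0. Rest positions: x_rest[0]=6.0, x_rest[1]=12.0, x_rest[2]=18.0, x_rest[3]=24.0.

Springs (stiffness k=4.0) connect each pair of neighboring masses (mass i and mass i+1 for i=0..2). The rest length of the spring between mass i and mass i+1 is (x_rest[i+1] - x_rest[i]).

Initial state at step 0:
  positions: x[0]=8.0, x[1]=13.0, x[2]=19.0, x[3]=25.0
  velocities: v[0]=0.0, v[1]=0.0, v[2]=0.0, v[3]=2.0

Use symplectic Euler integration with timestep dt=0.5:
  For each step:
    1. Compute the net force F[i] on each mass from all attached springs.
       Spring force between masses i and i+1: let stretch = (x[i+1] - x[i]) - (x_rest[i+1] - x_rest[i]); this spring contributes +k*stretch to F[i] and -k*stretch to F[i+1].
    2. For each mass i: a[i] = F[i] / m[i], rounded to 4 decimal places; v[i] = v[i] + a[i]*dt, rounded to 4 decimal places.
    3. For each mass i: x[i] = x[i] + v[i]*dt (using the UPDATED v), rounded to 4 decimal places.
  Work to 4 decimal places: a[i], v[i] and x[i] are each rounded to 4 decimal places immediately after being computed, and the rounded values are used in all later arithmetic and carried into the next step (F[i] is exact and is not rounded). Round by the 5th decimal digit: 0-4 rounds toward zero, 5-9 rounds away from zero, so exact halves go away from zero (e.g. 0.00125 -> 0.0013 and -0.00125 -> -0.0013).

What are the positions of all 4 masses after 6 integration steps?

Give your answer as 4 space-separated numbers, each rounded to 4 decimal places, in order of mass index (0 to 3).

Answer: 8.7500 14.7500 20.5000 25.2500

Derivation:
Step 0: x=[8.0000 13.0000 19.0000 25.0000] v=[0.0000 0.0000 0.0000 2.0000]
Step 1: x=[7.0000 13.5000 19.0000 26.0000] v=[-2.0000 1.0000 0.0000 2.0000]
Step 2: x=[6.5000 13.5000 20.5000 26.0000] v=[-1.0000 0.0000 3.0000 0.0000]
Step 3: x=[7.0000 13.5000 20.5000 26.5000] v=[1.0000 0.0000 0.0000 1.0000]
Step 4: x=[8.0000 13.7500 19.5000 27.0000] v=[2.0000 0.5000 -2.0000 1.0000]
Step 5: x=[8.7500 14.0000 20.2500 26.0000] v=[1.5000 0.5000 1.5000 -2.0000]
Step 6: x=[8.7500 14.7500 20.5000 25.2500] v=[0.0000 1.5000 0.5000 -1.5000]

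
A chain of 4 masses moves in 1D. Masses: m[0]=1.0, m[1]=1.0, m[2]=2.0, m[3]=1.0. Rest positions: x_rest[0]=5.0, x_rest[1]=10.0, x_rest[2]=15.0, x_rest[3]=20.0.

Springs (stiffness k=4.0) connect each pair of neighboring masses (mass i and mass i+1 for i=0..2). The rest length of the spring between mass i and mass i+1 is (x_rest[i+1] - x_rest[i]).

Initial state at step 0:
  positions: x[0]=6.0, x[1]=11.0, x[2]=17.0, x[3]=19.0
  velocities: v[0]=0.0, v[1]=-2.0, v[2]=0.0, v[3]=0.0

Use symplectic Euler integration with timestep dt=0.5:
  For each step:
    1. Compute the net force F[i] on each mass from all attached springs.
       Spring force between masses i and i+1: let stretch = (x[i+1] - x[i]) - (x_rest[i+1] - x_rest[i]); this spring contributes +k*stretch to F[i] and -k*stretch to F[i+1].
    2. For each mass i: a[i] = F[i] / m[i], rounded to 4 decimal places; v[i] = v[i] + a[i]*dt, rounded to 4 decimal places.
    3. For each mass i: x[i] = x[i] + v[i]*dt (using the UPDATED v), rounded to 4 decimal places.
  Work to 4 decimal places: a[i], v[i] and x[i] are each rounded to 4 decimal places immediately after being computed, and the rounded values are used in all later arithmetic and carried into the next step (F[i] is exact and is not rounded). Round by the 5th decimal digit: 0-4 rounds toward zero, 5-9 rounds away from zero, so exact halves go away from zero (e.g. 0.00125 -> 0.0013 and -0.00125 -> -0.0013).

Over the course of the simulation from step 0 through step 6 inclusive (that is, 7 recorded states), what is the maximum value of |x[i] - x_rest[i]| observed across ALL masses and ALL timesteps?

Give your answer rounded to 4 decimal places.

Answer: 3.0000

Derivation:
Step 0: x=[6.0000 11.0000 17.0000 19.0000] v=[0.0000 -2.0000 0.0000 0.0000]
Step 1: x=[6.0000 11.0000 15.0000 22.0000] v=[0.0000 0.0000 -4.0000 6.0000]
Step 2: x=[6.0000 10.0000 14.5000 23.0000] v=[0.0000 -2.0000 -1.0000 2.0000]
Step 3: x=[5.0000 9.5000 16.0000 20.5000] v=[-2.0000 -1.0000 3.0000 -5.0000]
Step 4: x=[3.5000 11.0000 16.5000 18.5000] v=[-3.0000 3.0000 1.0000 -4.0000]
Step 5: x=[4.5000 10.5000 15.2500 19.5000] v=[2.0000 -1.0000 -2.5000 2.0000]
Step 6: x=[6.5000 8.7500 13.7500 21.2500] v=[4.0000 -3.5000 -3.0000 3.5000]
Max displacement = 3.0000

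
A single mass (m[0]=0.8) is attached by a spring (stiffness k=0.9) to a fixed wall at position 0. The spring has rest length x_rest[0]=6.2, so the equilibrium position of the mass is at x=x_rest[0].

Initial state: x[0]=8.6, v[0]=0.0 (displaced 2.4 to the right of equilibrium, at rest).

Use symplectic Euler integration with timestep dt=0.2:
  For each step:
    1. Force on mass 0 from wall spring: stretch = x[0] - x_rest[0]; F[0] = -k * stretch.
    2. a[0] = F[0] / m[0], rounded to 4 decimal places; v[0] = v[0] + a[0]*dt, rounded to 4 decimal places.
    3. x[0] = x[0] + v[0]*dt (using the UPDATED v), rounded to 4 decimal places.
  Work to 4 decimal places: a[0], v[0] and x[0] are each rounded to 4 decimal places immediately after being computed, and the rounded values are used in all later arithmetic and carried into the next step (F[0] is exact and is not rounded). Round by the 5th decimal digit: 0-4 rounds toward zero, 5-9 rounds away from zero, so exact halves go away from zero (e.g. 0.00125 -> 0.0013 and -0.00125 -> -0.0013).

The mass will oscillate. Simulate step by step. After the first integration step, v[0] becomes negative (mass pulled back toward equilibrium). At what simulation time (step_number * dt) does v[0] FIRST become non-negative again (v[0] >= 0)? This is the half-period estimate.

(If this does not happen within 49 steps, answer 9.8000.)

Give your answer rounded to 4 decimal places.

Step 0: x=[8.6000] v=[0.0000]
Step 1: x=[8.4920] v=[-0.5400]
Step 2: x=[8.2809] v=[-1.0557]
Step 3: x=[7.9761] v=[-1.5239]
Step 4: x=[7.5914] v=[-1.9235]
Step 5: x=[7.1441] v=[-2.2366]
Step 6: x=[6.6543] v=[-2.4490]
Step 7: x=[6.1441] v=[-2.5512]
Step 8: x=[5.6364] v=[-2.5386]
Step 9: x=[5.1540] v=[-2.4118]
Step 10: x=[4.7187] v=[-2.1764]
Step 11: x=[4.3501] v=[-1.8431]
Step 12: x=[4.0647] v=[-1.4269]
Step 13: x=[3.8754] v=[-0.9465]
Step 14: x=[3.7907] v=[-0.4235]
Step 15: x=[3.8144] v=[0.1186]
First v>=0 after going negative at step 15, time=3.0000

Answer: 3.0000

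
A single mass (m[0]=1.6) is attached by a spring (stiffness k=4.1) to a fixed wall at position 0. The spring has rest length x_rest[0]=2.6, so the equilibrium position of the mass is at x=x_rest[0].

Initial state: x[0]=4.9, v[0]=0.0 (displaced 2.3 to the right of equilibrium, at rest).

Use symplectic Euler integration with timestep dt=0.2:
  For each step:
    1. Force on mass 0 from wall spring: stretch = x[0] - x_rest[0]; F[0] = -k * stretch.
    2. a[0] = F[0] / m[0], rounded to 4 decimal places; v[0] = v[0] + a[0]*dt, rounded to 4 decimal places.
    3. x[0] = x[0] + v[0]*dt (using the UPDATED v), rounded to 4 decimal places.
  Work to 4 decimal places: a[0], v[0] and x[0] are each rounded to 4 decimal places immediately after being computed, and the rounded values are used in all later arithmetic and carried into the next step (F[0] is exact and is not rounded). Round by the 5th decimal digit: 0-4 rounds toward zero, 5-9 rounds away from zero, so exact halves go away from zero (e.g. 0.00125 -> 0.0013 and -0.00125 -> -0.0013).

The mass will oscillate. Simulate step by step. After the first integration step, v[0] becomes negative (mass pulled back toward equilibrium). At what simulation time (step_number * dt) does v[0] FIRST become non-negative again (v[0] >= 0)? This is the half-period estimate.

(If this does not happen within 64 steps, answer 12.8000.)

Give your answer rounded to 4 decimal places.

Step 0: x=[4.9000] v=[0.0000]
Step 1: x=[4.6642] v=[-1.1788]
Step 2: x=[4.2169] v=[-2.2367]
Step 3: x=[3.6038] v=[-3.0654]
Step 4: x=[2.8878] v=[-3.5798]
Step 5: x=[2.1423] v=[-3.7273]
Step 6: x=[1.4438] v=[-3.4927]
Step 7: x=[0.8638] v=[-2.9001]
Step 8: x=[0.4617] v=[-2.0103]
Step 9: x=[0.2788] v=[-0.9144]
Step 10: x=[0.3338] v=[0.2752]
First v>=0 after going negative at step 10, time=2.0000

Answer: 2.0000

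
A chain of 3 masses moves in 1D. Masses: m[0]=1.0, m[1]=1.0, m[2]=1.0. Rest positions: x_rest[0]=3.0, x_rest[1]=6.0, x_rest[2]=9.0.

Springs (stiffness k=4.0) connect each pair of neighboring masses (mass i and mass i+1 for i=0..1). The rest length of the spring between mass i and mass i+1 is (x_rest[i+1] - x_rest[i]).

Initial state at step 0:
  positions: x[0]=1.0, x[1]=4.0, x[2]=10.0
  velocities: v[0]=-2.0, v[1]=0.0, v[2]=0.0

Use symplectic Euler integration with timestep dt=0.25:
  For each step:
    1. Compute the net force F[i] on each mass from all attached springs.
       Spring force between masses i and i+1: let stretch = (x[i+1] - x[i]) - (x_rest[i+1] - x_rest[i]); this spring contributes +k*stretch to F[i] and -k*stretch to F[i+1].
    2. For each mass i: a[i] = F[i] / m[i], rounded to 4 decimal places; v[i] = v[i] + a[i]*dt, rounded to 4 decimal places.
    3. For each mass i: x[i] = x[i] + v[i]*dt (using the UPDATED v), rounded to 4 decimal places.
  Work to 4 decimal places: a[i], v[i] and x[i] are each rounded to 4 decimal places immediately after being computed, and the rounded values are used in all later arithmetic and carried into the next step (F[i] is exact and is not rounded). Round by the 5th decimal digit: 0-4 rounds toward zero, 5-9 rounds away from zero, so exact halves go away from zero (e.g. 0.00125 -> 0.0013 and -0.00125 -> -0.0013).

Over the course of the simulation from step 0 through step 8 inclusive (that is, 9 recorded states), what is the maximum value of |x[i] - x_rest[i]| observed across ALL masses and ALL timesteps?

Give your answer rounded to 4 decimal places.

Answer: 3.3155

Derivation:
Step 0: x=[1.0000 4.0000 10.0000] v=[-2.0000 0.0000 0.0000]
Step 1: x=[0.5000 4.7500 9.2500] v=[-2.0000 3.0000 -3.0000]
Step 2: x=[0.3125 5.5625 8.1250] v=[-0.7500 3.2500 -4.5000]
Step 3: x=[0.6875 5.7031 7.1094] v=[1.5000 0.5625 -4.0625]
Step 4: x=[1.5664 4.9414 6.4922] v=[3.5156 -3.0468 -2.4688]
Step 5: x=[2.5391 3.7237 6.2373] v=[3.8906 -4.8710 -1.0196]
Step 6: x=[3.0579 2.8382 6.1040] v=[2.0752 -3.5420 -0.5332]
Step 7: x=[2.7718 2.8241 5.9043] v=[-1.1445 -0.0565 -0.7990]
Step 8: x=[1.7488 3.5670 5.6845] v=[-4.0922 2.9714 -0.8792]
Max displacement = 3.3155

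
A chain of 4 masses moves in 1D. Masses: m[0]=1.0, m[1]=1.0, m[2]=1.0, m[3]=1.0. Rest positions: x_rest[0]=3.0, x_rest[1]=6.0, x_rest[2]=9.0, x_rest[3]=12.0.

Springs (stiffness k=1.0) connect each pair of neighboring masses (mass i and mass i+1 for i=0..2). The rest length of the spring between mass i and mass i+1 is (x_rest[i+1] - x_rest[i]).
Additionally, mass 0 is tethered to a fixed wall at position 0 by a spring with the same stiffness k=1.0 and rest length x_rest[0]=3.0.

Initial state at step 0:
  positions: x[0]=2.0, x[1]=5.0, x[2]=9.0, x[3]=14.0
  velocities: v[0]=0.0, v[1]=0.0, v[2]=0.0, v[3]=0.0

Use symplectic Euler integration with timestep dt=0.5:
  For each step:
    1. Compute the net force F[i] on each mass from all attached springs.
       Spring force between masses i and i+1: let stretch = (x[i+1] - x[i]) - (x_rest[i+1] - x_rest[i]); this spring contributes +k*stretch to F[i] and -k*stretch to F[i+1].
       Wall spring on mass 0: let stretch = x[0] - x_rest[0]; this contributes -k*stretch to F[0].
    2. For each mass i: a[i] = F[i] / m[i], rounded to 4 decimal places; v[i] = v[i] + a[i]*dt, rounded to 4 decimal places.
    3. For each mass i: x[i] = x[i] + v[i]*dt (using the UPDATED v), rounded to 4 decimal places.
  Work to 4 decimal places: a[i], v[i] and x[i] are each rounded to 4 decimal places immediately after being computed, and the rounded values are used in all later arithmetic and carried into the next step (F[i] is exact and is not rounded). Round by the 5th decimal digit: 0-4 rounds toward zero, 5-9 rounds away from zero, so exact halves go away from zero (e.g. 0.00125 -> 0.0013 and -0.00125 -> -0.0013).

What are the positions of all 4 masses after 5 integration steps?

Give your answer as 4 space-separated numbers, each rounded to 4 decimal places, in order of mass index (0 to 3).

Step 0: x=[2.0000 5.0000 9.0000 14.0000] v=[0.0000 0.0000 0.0000 0.0000]
Step 1: x=[2.2500 5.2500 9.2500 13.5000] v=[0.5000 0.5000 0.5000 -1.0000]
Step 2: x=[2.6875 5.7500 9.5625 12.6875] v=[0.8750 1.0000 0.6250 -1.6250]
Step 3: x=[3.2188 6.4375 9.7032 11.8438] v=[1.0625 1.3750 0.2813 -1.6875]
Step 4: x=[3.7501 7.1368 9.5626 11.2149] v=[1.0625 1.3985 -0.2813 -1.2578]
Step 5: x=[4.1905 7.5959 9.2286 10.9229] v=[0.8808 0.9181 -0.6681 -0.5840]

Answer: 4.1905 7.5959 9.2286 10.9229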